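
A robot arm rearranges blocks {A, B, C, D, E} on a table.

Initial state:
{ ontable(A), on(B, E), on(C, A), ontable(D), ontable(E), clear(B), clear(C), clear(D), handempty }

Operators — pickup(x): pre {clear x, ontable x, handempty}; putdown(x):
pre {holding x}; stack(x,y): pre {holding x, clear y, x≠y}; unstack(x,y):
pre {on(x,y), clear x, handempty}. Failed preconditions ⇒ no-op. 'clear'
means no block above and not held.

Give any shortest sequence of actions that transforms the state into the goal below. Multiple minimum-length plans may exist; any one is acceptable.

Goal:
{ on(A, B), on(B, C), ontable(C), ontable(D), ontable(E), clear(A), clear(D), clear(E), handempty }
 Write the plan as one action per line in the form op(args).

step 1 (unstack(C, A)): towers=[A; D; E/B] holding=C
step 2 (putdown(C)): towers=[A; C; D; E/B] holding=-
step 3 (unstack(B, E)): towers=[A; C; D; E] holding=B
step 4 (stack(B, C)): towers=[A; C/B; D; E] holding=-
step 5 (pickup(A)): towers=[C/B; D; E] holding=A
step 6 (stack(A, B)): towers=[C/B/A; D; E] holding=-
goal check: towers=[C/B/A; D; E] holding=- — reached (length 6, optimal by BFS)

unstack(C, A)
putdown(C)
unstack(B, E)
stack(B, C)
pickup(A)
stack(A, B)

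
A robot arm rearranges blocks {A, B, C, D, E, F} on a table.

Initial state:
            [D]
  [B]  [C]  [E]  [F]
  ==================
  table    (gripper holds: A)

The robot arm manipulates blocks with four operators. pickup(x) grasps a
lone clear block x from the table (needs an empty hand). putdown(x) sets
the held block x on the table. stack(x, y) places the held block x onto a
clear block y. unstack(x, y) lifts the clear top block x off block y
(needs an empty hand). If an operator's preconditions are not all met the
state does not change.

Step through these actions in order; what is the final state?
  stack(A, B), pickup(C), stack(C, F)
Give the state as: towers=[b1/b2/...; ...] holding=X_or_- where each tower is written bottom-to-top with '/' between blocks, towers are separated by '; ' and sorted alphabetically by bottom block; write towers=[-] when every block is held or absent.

towers=[B/A; E/D; F/C] holding=-

step 1 (stack(A, B)): towers=[B/A; C; E/D; F] holding=-
step 2 (pickup(C)): towers=[B/A; E/D; F] holding=C
step 3 (stack(C, F)): towers=[B/A; E/D; F/C] holding=-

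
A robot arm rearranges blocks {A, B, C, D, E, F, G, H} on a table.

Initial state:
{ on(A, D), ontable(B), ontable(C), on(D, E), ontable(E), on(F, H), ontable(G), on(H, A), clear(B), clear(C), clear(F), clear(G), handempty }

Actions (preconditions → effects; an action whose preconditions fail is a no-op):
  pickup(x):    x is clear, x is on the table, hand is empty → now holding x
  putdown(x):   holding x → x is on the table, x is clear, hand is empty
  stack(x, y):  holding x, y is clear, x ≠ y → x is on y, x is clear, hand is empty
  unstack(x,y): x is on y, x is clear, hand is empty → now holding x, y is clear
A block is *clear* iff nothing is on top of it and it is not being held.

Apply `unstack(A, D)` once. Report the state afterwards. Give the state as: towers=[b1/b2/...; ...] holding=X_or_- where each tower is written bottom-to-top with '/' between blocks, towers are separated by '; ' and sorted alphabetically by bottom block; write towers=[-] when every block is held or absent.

towers=[B; C; E/D/A/H/F; G] holding=-

before: towers=[B; C; E/D/A/H/F; G] holding=-
pre[unstack(A, D)]: on(A,D) yes, clear(A) no, handempty yes
clear(A) unmet → unstack(A, D) is a no-op
after:  towers=[B; C; E/D/A/H/F; G] holding=-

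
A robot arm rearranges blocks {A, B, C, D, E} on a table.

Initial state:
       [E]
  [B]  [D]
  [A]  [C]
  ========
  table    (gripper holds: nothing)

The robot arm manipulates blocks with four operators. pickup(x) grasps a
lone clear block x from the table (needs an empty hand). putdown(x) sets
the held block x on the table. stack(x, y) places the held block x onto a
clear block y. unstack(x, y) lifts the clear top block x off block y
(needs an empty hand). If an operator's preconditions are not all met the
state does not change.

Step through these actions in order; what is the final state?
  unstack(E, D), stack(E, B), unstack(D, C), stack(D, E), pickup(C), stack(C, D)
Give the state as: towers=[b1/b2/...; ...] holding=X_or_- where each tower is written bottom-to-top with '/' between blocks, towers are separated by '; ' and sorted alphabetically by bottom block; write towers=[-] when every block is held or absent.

towers=[A/B/E/D/C] holding=-

step 1 (unstack(E, D)): towers=[A/B; C/D] holding=E
step 2 (stack(E, B)): towers=[A/B/E; C/D] holding=-
step 3 (unstack(D, C)): towers=[A/B/E; C] holding=D
step 4 (stack(D, E)): towers=[A/B/E/D; C] holding=-
step 5 (pickup(C)): towers=[A/B/E/D] holding=C
step 6 (stack(C, D)): towers=[A/B/E/D/C] holding=-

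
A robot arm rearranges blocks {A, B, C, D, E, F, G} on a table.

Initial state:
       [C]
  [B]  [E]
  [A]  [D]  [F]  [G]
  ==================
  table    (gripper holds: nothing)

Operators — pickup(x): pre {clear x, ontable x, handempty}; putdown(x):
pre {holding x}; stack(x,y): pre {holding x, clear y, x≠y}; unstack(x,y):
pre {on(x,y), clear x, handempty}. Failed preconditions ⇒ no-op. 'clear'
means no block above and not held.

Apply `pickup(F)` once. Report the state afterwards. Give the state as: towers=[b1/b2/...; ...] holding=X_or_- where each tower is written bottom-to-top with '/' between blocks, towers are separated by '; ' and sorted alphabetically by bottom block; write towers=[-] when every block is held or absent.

towers=[A/B; D/E/C; G] holding=F

before: towers=[A/B; D/E/C; F; G] holding=-
pre[pickup(F)]: clear(F) ok, ontable(F) ok, handempty ok
all met → apply pickup(F)
after:  towers=[A/B; D/E/C; G] holding=F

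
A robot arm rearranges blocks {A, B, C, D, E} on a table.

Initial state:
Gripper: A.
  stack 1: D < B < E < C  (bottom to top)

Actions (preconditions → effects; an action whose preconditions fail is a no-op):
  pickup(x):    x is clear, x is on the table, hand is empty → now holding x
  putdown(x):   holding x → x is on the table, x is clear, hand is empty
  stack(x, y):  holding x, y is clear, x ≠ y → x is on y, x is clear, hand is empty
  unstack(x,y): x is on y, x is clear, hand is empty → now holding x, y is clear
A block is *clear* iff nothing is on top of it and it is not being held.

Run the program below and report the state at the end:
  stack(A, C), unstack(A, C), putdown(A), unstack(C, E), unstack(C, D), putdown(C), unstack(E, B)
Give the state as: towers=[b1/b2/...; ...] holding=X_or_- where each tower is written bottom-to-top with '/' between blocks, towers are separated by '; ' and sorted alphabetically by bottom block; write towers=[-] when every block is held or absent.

step 1 (stack(A, C)): towers=[D/B/E/C/A] holding=-
step 2 (unstack(A, C)): towers=[D/B/E/C] holding=A
step 3 (putdown(A)): towers=[A; D/B/E/C] holding=-
step 4 (unstack(C, E)): towers=[A; D/B/E] holding=C
step 5 (unstack(C, D)) [no-op]: towers=[A; D/B/E] holding=C
step 6 (putdown(C)): towers=[A; C; D/B/E] holding=-
step 7 (unstack(E, B)): towers=[A; C; D/B] holding=E

towers=[A; C; D/B] holding=E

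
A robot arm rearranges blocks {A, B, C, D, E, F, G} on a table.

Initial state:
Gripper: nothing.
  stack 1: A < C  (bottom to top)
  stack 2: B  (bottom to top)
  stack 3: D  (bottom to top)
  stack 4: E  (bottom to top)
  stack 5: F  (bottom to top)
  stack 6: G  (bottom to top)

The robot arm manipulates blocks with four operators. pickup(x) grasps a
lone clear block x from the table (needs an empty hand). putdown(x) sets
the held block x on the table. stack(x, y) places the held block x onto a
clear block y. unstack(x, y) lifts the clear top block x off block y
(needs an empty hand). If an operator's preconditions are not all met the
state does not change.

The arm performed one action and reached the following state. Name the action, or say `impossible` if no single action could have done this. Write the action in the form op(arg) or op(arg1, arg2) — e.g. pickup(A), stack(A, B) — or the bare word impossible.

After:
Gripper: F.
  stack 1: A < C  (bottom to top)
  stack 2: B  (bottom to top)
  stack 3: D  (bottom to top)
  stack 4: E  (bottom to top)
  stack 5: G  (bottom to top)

pickup(F)

target: towers=[A/C; B; D; E; G] holding=F
         pickup(B) → towers=[A/C; D; E; F; G] holding=B
         pickup(F) → towers=[A/C; B; D; E; G] holding=F  ← match
         pickup(G) → towers=[A/C; B; D; E; F] holding=G
         pickup(D) → towers=[A/C; B; E; F; G] holding=D
         pickup(E) → towers=[A/C; B; D; F; G] holding=E
     unstack(C, A) → towers=[A; B; D; E; F; G] holding=C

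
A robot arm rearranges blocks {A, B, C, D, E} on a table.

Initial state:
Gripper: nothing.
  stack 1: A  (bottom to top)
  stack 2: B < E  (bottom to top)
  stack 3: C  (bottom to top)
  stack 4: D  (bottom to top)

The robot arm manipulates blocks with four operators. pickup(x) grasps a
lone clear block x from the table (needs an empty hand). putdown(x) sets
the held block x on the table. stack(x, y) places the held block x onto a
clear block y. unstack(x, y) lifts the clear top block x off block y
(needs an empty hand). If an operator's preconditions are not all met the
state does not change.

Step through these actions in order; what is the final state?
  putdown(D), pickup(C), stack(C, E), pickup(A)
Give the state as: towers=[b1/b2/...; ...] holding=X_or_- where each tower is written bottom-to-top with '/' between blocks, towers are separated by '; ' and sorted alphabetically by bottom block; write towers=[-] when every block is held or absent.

step 1 (putdown(D)) [no-op]: towers=[A; B/E; C; D] holding=-
step 2 (pickup(C)): towers=[A; B/E; D] holding=C
step 3 (stack(C, E)): towers=[A; B/E/C; D] holding=-
step 4 (pickup(A)): towers=[B/E/C; D] holding=A

towers=[B/E/C; D] holding=A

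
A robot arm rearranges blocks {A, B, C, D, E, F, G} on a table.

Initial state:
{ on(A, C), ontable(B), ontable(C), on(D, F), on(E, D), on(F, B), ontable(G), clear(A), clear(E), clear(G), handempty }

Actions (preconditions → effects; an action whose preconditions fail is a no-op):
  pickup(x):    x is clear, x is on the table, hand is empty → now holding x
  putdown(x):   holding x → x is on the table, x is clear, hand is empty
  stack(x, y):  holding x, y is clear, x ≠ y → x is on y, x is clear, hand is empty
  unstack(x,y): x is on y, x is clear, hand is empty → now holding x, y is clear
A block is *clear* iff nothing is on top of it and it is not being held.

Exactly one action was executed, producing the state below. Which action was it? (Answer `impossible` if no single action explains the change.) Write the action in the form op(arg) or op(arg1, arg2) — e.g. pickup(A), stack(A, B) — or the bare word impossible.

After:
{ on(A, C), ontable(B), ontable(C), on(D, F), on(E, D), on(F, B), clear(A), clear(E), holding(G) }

pickup(G)

target: towers=[B/F/D/E; C/A] holding=G
         pickup(G) → towers=[B/F/D/E; C/A] holding=G  ← match
     unstack(A, C) → towers=[B/F/D/E; C; G] holding=A
     unstack(E, D) → towers=[B/F/D; C/A; G] holding=E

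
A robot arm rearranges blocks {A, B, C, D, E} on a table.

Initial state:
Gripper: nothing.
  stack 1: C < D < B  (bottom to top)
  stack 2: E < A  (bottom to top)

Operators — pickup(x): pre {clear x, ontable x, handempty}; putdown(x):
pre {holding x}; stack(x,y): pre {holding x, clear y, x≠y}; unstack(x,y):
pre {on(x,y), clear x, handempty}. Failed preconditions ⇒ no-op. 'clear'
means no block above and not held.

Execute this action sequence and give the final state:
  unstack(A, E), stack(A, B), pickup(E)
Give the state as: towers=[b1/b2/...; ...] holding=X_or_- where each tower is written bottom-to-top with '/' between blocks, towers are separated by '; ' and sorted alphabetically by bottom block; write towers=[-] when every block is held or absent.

step 1 (unstack(A, E)): towers=[C/D/B; E] holding=A
step 2 (stack(A, B)): towers=[C/D/B/A; E] holding=-
step 3 (pickup(E)): towers=[C/D/B/A] holding=E

towers=[C/D/B/A] holding=E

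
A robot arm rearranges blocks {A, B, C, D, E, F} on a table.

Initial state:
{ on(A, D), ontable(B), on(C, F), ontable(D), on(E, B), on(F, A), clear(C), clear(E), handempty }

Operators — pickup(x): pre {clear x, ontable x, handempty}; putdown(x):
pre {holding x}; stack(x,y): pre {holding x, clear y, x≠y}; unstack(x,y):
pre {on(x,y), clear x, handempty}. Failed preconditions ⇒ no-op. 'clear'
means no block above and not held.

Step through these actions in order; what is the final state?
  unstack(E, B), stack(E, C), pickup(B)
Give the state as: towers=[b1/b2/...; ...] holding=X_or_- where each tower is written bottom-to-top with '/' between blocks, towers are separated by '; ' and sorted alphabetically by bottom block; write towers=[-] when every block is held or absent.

step 1 (unstack(E, B)): towers=[B; D/A/F/C] holding=E
step 2 (stack(E, C)): towers=[B; D/A/F/C/E] holding=-
step 3 (pickup(B)): towers=[D/A/F/C/E] holding=B

towers=[D/A/F/C/E] holding=B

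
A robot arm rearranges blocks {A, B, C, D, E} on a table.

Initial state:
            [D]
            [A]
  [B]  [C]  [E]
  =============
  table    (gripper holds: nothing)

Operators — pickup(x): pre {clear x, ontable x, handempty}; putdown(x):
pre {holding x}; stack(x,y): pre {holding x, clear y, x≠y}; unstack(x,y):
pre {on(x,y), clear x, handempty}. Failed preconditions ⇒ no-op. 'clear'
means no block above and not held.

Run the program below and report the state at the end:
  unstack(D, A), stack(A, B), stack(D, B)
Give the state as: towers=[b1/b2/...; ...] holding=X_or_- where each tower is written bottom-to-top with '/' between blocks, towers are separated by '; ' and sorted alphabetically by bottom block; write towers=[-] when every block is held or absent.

step 1 (unstack(D, A)): towers=[B; C; E/A] holding=D
step 2 (stack(A, B)) [no-op]: towers=[B; C; E/A] holding=D
step 3 (stack(D, B)): towers=[B/D; C; E/A] holding=-

towers=[B/D; C; E/A] holding=-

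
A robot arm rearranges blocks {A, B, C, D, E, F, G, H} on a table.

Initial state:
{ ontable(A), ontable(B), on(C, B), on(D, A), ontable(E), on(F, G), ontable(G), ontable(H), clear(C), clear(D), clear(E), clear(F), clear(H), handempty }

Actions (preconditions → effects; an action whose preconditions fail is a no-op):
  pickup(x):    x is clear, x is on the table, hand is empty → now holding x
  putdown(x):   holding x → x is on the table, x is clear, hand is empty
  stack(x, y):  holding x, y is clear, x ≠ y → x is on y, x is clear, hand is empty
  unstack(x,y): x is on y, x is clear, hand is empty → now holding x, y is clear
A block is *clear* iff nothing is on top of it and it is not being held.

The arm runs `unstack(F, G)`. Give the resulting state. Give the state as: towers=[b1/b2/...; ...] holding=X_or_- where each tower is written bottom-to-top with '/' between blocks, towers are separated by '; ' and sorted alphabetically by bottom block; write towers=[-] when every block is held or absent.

before: towers=[A/D; B/C; E; G/F; H] holding=-
pre[unstack(F, G)]: on(F,G) ✓, clear(F) ✓, handempty ✓
all met → apply unstack(F, G)
after:  towers=[A/D; B/C; E; G; H] holding=F

towers=[A/D; B/C; E; G; H] holding=F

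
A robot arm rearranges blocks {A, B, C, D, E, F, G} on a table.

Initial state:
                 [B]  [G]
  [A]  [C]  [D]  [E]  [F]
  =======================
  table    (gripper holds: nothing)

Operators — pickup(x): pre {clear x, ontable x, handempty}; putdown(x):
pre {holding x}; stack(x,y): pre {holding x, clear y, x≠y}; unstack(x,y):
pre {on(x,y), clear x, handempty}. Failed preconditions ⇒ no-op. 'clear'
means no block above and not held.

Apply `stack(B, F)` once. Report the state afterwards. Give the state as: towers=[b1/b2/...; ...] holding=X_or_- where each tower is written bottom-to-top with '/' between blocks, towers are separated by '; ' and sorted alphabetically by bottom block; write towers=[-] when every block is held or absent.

before: towers=[A; C; D; E/B; F/G] holding=-
pre[stack(B, F)]: holding(B) fail, clear(F) fail, B≠F ok
holding(B), clear(F) unmet → stack(B, F) is a no-op
after:  towers=[A; C; D; E/B; F/G] holding=-

towers=[A; C; D; E/B; F/G] holding=-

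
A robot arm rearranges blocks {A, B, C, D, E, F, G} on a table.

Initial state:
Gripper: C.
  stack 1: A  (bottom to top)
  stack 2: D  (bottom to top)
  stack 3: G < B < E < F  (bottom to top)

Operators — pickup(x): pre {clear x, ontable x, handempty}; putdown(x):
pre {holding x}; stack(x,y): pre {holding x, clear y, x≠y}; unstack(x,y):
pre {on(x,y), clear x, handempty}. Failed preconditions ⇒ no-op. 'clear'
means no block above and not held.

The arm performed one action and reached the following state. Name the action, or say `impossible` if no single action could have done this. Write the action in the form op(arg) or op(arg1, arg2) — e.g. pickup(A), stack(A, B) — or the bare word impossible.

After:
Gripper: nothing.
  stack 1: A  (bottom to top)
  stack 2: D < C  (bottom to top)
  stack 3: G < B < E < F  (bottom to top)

target: towers=[A; D/C; G/B/E/F] holding=-
        putdown(C) → towers=[A; C; D; G/B/E/F] holding=-
       stack(C, F) → towers=[A; D; G/B/E/F/C] holding=-
       stack(C, D) → towers=[A; D/C; G/B/E/F] holding=-  ← match
       stack(C, A) → towers=[A/C; D; G/B/E/F] holding=-

stack(C, D)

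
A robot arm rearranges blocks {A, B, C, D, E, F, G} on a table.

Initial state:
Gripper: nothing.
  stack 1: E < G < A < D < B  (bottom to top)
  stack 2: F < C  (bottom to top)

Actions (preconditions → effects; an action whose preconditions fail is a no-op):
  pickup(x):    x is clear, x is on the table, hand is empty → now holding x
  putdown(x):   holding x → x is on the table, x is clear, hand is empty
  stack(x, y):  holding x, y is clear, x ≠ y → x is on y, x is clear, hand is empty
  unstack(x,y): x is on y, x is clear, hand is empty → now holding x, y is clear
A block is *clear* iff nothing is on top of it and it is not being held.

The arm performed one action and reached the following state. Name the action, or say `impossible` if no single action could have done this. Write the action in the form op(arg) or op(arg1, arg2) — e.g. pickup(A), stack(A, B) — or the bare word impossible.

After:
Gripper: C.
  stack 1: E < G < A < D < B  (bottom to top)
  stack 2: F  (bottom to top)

target: towers=[E/G/A/D/B; F] holding=C
     unstack(B, D) → towers=[E/G/A/D; F/C] holding=B
     unstack(C, F) → towers=[E/G/A/D/B; F] holding=C  ← match

unstack(C, F)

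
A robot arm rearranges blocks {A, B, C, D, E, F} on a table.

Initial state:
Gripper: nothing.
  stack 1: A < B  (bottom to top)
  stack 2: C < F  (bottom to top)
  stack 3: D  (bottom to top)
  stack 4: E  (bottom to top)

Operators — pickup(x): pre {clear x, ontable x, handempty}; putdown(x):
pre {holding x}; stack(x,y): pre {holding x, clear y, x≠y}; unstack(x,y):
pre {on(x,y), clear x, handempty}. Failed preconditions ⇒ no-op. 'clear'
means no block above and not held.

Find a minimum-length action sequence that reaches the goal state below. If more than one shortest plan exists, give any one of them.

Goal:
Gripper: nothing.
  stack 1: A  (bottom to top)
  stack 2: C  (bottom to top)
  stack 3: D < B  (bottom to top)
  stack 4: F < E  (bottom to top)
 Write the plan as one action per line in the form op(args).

unstack(B, A)
stack(B, D)
unstack(F, C)
putdown(F)
pickup(E)
stack(E, F)

step 1 (unstack(B, A)): towers=[A; C/F; D; E] holding=B
step 2 (stack(B, D)): towers=[A; C/F; D/B; E] holding=-
step 3 (unstack(F, C)): towers=[A; C; D/B; E] holding=F
step 4 (putdown(F)): towers=[A; C; D/B; E; F] holding=-
step 5 (pickup(E)): towers=[A; C; D/B; F] holding=E
step 6 (stack(E, F)): towers=[A; C; D/B; F/E] holding=-
goal check: towers=[A; C; D/B; F/E] holding=- — reached (length 6, optimal by BFS)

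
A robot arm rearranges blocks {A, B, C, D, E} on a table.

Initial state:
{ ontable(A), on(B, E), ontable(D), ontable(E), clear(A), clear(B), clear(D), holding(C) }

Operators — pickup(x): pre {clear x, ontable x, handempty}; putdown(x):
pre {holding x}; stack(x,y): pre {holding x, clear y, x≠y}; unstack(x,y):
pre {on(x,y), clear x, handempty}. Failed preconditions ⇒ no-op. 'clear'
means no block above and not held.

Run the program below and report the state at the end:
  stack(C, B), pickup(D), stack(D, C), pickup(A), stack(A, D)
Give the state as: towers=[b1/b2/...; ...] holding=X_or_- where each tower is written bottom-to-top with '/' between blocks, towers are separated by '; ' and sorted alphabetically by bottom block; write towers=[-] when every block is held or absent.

towers=[E/B/C/D/A] holding=-

step 1 (stack(C, B)): towers=[A; D; E/B/C] holding=-
step 2 (pickup(D)): towers=[A; E/B/C] holding=D
step 3 (stack(D, C)): towers=[A; E/B/C/D] holding=-
step 4 (pickup(A)): towers=[E/B/C/D] holding=A
step 5 (stack(A, D)): towers=[E/B/C/D/A] holding=-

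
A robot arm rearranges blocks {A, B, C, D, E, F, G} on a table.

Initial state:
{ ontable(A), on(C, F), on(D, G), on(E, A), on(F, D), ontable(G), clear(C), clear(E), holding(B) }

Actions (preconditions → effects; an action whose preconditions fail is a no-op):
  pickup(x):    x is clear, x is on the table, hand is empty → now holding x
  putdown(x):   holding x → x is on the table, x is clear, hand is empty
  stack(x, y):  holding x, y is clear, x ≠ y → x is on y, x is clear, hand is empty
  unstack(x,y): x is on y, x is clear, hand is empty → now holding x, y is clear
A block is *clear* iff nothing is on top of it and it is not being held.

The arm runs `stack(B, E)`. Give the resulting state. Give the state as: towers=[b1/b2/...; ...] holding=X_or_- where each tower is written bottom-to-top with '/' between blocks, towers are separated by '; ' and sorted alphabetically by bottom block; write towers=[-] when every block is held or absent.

towers=[A/E/B; G/D/F/C] holding=-

before: towers=[A/E; G/D/F/C] holding=B
pre[stack(B, E)]: holding(B) yes, clear(E) yes, B≠E yes
all met → apply stack(B, E)
after:  towers=[A/E/B; G/D/F/C] holding=-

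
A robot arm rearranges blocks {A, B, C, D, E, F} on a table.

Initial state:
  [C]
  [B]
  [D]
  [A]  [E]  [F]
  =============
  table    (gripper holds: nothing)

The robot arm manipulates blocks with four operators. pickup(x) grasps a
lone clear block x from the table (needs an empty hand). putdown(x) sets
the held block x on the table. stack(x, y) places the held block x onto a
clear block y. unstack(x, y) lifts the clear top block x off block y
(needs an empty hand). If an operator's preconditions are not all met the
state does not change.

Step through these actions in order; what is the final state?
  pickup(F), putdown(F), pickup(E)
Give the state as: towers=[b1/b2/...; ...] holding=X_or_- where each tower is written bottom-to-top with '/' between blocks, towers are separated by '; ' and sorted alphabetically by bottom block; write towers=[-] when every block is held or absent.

step 1 (pickup(F)): towers=[A/D/B/C; E] holding=F
step 2 (putdown(F)): towers=[A/D/B/C; E; F] holding=-
step 3 (pickup(E)): towers=[A/D/B/C; F] holding=E

towers=[A/D/B/C; F] holding=E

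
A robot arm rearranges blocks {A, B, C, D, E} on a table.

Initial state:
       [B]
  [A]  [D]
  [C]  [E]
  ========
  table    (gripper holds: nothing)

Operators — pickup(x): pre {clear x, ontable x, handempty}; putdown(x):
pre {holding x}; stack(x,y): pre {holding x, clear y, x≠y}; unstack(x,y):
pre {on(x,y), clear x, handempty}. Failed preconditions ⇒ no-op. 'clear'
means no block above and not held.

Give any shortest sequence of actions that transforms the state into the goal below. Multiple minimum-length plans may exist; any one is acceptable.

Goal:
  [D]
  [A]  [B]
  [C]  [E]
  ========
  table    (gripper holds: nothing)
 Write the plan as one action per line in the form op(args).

step 1 (unstack(B, D)): towers=[C/A; E/D] holding=B
step 2 (putdown(B)): towers=[B; C/A; E/D] holding=-
step 3 (unstack(D, E)): towers=[B; C/A; E] holding=D
step 4 (stack(D, A)): towers=[B; C/A/D; E] holding=-
step 5 (pickup(B)): towers=[C/A/D; E] holding=B
step 6 (stack(B, E)): towers=[C/A/D; E/B] holding=-
goal check: towers=[C/A/D; E/B] holding=- — reached (length 6, optimal by BFS)

unstack(B, D)
putdown(B)
unstack(D, E)
stack(D, A)
pickup(B)
stack(B, E)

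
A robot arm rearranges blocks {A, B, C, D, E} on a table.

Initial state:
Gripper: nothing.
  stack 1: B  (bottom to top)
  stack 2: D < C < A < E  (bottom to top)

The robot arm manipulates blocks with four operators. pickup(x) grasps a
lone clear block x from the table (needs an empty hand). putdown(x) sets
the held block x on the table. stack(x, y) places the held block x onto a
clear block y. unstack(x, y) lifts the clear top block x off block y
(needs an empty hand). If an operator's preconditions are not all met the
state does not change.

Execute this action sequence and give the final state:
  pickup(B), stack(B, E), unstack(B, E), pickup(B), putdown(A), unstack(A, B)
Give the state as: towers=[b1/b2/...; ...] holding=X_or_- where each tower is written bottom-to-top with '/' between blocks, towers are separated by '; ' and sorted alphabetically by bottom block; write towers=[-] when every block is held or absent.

step 1 (pickup(B)): towers=[D/C/A/E] holding=B
step 2 (stack(B, E)): towers=[D/C/A/E/B] holding=-
step 3 (unstack(B, E)): towers=[D/C/A/E] holding=B
step 4 (pickup(B)) [no-op]: towers=[D/C/A/E] holding=B
step 5 (putdown(A)) [no-op]: towers=[D/C/A/E] holding=B
step 6 (unstack(A, B)) [no-op]: towers=[D/C/A/E] holding=B

towers=[D/C/A/E] holding=B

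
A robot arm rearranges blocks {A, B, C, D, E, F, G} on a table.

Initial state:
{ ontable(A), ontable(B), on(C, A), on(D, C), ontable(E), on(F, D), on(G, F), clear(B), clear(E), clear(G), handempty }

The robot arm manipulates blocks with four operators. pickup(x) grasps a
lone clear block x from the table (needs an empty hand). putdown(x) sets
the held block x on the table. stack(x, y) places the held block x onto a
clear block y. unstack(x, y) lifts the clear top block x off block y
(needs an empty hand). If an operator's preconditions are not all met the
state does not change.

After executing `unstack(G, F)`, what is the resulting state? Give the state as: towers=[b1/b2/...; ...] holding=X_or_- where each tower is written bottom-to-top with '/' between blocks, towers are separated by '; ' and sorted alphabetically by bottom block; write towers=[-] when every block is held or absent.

towers=[A/C/D/F; B; E] holding=G

before: towers=[A/C/D/F/G; B; E] holding=-
pre[unstack(G, F)]: on(G,F) yes, clear(G) yes, handempty yes
all met → apply unstack(G, F)
after:  towers=[A/C/D/F; B; E] holding=G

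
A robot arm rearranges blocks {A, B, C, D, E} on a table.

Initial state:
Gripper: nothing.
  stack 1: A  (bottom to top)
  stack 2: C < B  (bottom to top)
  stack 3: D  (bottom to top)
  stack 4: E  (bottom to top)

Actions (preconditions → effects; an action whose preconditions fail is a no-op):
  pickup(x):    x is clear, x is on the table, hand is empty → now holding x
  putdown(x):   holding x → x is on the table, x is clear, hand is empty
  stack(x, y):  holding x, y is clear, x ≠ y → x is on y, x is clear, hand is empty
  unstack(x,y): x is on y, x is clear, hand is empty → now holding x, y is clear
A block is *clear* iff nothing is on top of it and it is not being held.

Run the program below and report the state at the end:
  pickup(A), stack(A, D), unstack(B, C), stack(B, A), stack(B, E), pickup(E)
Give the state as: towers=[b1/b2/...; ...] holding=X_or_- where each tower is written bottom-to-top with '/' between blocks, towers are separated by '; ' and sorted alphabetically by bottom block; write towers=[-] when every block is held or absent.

towers=[C; D/A/B] holding=E

step 1 (pickup(A)): towers=[C/B; D; E] holding=A
step 2 (stack(A, D)): towers=[C/B; D/A; E] holding=-
step 3 (unstack(B, C)): towers=[C; D/A; E] holding=B
step 4 (stack(B, A)): towers=[C; D/A/B; E] holding=-
step 5 (stack(B, E)) [no-op]: towers=[C; D/A/B; E] holding=-
step 6 (pickup(E)): towers=[C; D/A/B] holding=E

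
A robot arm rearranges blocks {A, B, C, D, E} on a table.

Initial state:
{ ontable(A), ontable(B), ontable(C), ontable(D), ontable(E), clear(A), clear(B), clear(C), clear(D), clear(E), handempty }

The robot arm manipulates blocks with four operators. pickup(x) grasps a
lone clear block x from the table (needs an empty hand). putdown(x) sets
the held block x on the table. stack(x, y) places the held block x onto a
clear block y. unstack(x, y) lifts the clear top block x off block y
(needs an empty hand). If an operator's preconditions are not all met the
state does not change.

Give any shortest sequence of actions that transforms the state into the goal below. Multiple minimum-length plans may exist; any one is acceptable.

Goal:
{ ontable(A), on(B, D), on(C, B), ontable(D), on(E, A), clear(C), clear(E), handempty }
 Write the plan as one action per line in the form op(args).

pickup(B)
stack(B, D)
pickup(E)
stack(E, A)
pickup(C)
stack(C, B)

step 1 (pickup(B)): towers=[A; C; D; E] holding=B
step 2 (stack(B, D)): towers=[A; C; D/B; E] holding=-
step 3 (pickup(E)): towers=[A; C; D/B] holding=E
step 4 (stack(E, A)): towers=[A/E; C; D/B] holding=-
step 5 (pickup(C)): towers=[A/E; D/B] holding=C
step 6 (stack(C, B)): towers=[A/E; D/B/C] holding=-
goal check: towers=[A/E; D/B/C] holding=- — reached (length 6, optimal by BFS)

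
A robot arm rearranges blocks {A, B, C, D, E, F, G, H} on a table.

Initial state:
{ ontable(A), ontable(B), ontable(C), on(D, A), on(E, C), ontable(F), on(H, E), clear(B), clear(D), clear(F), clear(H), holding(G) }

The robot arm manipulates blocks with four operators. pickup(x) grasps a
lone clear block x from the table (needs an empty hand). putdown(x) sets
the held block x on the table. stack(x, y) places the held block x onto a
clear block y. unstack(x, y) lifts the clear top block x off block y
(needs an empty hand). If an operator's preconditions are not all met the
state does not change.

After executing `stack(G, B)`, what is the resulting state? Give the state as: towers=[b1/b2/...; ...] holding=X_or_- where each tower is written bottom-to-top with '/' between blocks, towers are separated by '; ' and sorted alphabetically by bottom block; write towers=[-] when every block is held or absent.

before: towers=[A/D; B; C/E/H; F] holding=G
pre[stack(G, B)]: holding(G) ✓, clear(B) ✓, G≠B ✓
all met → apply stack(G, B)
after:  towers=[A/D; B/G; C/E/H; F] holding=-

towers=[A/D; B/G; C/E/H; F] holding=-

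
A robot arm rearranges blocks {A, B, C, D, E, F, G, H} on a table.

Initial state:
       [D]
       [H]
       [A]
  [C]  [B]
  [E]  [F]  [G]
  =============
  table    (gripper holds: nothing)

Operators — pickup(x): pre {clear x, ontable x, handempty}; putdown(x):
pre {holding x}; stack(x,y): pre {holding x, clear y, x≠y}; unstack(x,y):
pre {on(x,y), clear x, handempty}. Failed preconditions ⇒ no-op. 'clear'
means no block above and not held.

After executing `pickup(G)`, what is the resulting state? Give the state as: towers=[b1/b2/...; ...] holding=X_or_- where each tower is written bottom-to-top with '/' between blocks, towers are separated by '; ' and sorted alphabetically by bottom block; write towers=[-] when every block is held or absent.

before: towers=[E/C; F/B/A/H/D; G] holding=-
pre[pickup(G)]: clear(G) ok, ontable(G) ok, handempty ok
all met → apply pickup(G)
after:  towers=[E/C; F/B/A/H/D] holding=G

towers=[E/C; F/B/A/H/D] holding=G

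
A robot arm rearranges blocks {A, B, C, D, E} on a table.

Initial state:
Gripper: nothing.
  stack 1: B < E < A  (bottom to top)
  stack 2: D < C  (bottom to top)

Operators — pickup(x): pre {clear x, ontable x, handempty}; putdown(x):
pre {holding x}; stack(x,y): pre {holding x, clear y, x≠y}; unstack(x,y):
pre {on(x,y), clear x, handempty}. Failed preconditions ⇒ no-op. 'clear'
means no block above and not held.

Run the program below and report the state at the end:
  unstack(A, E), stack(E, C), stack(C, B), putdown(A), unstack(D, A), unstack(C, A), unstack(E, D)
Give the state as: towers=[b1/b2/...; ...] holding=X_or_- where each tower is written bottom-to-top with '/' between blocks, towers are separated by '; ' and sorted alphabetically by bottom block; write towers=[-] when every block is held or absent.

step 1 (unstack(A, E)): towers=[B/E; D/C] holding=A
step 2 (stack(E, C)) [no-op]: towers=[B/E; D/C] holding=A
step 3 (stack(C, B)) [no-op]: towers=[B/E; D/C] holding=A
step 4 (putdown(A)): towers=[A; B/E; D/C] holding=-
step 5 (unstack(D, A)) [no-op]: towers=[A; B/E; D/C] holding=-
step 6 (unstack(C, A)) [no-op]: towers=[A; B/E; D/C] holding=-
step 7 (unstack(E, D)) [no-op]: towers=[A; B/E; D/C] holding=-

towers=[A; B/E; D/C] holding=-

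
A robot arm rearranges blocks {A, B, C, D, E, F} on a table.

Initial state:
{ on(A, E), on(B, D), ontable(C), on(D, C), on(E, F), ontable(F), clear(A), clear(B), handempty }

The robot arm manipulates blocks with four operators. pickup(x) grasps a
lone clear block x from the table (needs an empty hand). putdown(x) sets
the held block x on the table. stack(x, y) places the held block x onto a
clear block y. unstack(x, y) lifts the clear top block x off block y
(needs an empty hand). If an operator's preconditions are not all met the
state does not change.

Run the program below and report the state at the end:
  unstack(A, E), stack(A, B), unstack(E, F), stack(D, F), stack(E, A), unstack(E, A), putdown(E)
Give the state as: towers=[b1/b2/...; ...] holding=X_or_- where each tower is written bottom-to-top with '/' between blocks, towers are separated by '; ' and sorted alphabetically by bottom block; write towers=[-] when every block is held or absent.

towers=[C/D/B/A; E; F] holding=-

step 1 (unstack(A, E)): towers=[C/D/B; F/E] holding=A
step 2 (stack(A, B)): towers=[C/D/B/A; F/E] holding=-
step 3 (unstack(E, F)): towers=[C/D/B/A; F] holding=E
step 4 (stack(D, F)) [no-op]: towers=[C/D/B/A; F] holding=E
step 5 (stack(E, A)): towers=[C/D/B/A/E; F] holding=-
step 6 (unstack(E, A)): towers=[C/D/B/A; F] holding=E
step 7 (putdown(E)): towers=[C/D/B/A; E; F] holding=-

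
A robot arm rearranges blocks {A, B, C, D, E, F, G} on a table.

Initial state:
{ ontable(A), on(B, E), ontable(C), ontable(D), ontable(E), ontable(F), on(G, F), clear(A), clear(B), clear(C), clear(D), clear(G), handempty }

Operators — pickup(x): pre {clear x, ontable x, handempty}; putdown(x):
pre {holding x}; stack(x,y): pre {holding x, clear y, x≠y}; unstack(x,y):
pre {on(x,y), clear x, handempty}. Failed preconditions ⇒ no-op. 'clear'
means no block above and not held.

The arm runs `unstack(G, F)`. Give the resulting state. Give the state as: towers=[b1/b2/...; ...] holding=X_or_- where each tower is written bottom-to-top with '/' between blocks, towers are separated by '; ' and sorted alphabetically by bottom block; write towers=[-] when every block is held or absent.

before: towers=[A; C; D; E/B; F/G] holding=-
pre[unstack(G, F)]: on(G,F) ok, clear(G) ok, handempty ok
all met → apply unstack(G, F)
after:  towers=[A; C; D; E/B; F] holding=G

towers=[A; C; D; E/B; F] holding=G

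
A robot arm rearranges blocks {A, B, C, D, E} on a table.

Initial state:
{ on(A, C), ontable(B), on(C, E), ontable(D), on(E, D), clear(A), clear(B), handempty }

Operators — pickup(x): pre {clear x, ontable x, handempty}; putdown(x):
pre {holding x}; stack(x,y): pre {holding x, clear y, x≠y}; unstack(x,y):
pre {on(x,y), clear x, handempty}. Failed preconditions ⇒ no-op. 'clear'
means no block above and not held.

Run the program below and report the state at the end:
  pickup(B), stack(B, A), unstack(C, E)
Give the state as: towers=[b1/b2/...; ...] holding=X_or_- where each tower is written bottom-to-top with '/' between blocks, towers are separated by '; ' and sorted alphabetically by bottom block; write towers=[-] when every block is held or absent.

towers=[D/E/C/A/B] holding=-

step 1 (pickup(B)): towers=[D/E/C/A] holding=B
step 2 (stack(B, A)): towers=[D/E/C/A/B] holding=-
step 3 (unstack(C, E)) [no-op]: towers=[D/E/C/A/B] holding=-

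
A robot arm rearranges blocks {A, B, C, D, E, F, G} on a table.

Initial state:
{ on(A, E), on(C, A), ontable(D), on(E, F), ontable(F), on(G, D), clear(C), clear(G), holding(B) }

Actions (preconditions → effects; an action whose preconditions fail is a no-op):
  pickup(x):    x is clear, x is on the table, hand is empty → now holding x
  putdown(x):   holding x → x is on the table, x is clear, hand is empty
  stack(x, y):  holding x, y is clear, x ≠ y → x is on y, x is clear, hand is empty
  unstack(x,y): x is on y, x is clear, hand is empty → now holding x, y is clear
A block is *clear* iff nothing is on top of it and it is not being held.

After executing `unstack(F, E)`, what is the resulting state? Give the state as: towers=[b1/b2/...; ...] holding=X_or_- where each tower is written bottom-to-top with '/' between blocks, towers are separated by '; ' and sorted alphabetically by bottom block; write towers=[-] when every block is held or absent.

before: towers=[D/G; F/E/A/C] holding=B
pre[unstack(F, E)]: on(F,E) fail, clear(F) fail, handempty fail
on(F,E), clear(F), handempty unmet → unstack(F, E) is a no-op
after:  towers=[D/G; F/E/A/C] holding=B

towers=[D/G; F/E/A/C] holding=B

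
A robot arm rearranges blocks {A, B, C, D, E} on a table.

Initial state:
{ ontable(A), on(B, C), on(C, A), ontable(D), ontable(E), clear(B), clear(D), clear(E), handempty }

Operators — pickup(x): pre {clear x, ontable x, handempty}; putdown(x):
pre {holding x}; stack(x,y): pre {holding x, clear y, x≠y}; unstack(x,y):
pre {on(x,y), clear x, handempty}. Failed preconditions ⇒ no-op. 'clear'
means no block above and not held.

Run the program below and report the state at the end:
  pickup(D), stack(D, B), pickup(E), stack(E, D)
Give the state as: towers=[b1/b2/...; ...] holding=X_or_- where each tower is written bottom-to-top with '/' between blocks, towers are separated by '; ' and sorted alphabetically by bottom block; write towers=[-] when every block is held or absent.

step 1 (pickup(D)): towers=[A/C/B; E] holding=D
step 2 (stack(D, B)): towers=[A/C/B/D; E] holding=-
step 3 (pickup(E)): towers=[A/C/B/D] holding=E
step 4 (stack(E, D)): towers=[A/C/B/D/E] holding=-

towers=[A/C/B/D/E] holding=-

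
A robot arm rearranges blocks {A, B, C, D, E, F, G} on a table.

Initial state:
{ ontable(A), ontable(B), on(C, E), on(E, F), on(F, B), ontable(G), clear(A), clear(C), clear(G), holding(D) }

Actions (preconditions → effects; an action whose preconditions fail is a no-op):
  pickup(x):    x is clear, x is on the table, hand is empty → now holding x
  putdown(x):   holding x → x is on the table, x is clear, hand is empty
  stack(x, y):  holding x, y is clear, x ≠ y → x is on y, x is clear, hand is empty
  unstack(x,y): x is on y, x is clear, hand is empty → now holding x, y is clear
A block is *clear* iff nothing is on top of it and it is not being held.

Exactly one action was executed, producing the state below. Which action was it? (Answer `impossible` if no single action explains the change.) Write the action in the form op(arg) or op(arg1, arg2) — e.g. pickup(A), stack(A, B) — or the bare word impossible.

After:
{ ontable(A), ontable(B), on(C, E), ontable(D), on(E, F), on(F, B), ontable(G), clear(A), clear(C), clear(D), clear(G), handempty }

target: towers=[A; B/F/E/C; D; G] holding=-
        putdown(D) → towers=[A; B/F/E/C; D; G] holding=-  ← match
       stack(D, G) → towers=[A; B/F/E/C; G/D] holding=-
       stack(D, A) → towers=[A/D; B/F/E/C; G] holding=-
       stack(D, C) → towers=[A; B/F/E/C/D; G] holding=-

putdown(D)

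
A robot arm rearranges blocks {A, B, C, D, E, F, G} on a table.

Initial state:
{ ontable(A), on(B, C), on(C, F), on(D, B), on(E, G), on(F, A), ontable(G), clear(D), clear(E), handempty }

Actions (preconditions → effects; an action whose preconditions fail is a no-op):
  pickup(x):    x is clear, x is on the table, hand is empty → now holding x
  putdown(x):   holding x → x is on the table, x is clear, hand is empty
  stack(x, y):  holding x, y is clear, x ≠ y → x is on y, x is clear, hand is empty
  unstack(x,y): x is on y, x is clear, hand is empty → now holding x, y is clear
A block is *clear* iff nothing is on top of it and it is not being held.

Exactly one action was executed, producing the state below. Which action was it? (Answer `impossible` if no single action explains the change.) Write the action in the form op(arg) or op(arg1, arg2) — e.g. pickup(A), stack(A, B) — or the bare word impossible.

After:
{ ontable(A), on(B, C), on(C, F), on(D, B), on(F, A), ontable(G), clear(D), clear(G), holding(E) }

target: towers=[A/F/C/B/D; G] holding=E
     unstack(D, B) → towers=[A/F/C/B; G/E] holding=D
     unstack(E, G) → towers=[A/F/C/B/D; G] holding=E  ← match

unstack(E, G)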